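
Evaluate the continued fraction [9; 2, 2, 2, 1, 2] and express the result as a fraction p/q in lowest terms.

433/46

Build up convergents one term at a time:
a_0 = 9: 9/1
a_1 = 2: 19/2
a_2 = 2: 47/5
a_3 = 2: 113/12
a_4 = 1: 160/17
a_5 = 2: 433/46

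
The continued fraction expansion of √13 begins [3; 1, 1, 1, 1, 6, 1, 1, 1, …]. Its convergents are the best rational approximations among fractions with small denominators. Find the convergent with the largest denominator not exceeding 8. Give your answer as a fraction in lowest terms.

18/5

a_0 = 3: 3/1  (≤ bound)
a_1 = 1: 4/1  (≤ bound)
a_2 = 1: 7/2  (≤ bound)
a_3 = 1: 11/3  (≤ bound)
a_4 = 1: 18/5  (≤ bound)
a_5 = 6: 119/33  (> 8, stop)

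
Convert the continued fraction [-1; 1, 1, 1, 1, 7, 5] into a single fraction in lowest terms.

Compute successive convergents:
a_0 = -1: -1/1
a_1 = 1: 0/1
a_2 = 1: -1/2
a_3 = 1: -1/3
a_4 = 1: -2/5
a_5 = 7: -15/38
a_6 = 5: -77/195

-77/195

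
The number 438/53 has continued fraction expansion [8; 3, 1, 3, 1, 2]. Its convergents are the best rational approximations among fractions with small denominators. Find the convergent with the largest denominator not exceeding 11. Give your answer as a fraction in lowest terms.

33/4

List convergents until the denominator exceeds the bound:
a_0 = 8: 8/1  (≤ bound)
a_1 = 3: 25/3  (≤ bound)
a_2 = 1: 33/4  (≤ bound)
a_3 = 3: 124/15  (> 11, stop)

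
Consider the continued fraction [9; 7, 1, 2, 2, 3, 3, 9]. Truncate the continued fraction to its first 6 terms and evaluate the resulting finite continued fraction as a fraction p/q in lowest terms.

Compute successive convergents:
a_0 = 9: 9/1
a_1 = 7: 64/7
a_2 = 1: 73/8
a_3 = 2: 210/23
a_4 = 2: 493/54
a_5 = 3: 1689/185

1689/185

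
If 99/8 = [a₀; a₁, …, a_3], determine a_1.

2

Apply division with remainder until the remainder is 0:
⌊99/8⌋ = 12, remainder 3
⌊8/3⌋ = 2, remainder 2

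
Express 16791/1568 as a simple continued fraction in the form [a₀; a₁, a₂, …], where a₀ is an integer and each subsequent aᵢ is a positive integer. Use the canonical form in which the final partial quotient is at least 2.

16791 = 10·1568 + 1111, so a_0 = 10
1568 = 1·1111 + 457, so a_1 = 1
1111 = 2·457 + 197, so a_2 = 2
457 = 2·197 + 63, so a_3 = 2
197 = 3·63 + 8, so a_4 = 3
63 = 7·8 + 7, so a_5 = 7
8 = 1·7 + 1, so a_6 = 1
7 = 7·1 + 0, so a_7 = 7

[10; 1, 2, 2, 3, 7, 1, 7]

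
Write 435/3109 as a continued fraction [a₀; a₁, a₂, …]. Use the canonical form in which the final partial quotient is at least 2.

[0; 7, 6, 1, 3, 1, 12]

Run the Euclidean algorithm, recording each quotient:
⌊435/3109⌋ = 0, remainder 435
⌊3109/435⌋ = 7, remainder 64
⌊435/64⌋ = 6, remainder 51
⌊64/51⌋ = 1, remainder 13
⌊51/13⌋ = 3, remainder 12
⌊13/12⌋ = 1, remainder 1
⌊12/1⌋ = 12, remainder 0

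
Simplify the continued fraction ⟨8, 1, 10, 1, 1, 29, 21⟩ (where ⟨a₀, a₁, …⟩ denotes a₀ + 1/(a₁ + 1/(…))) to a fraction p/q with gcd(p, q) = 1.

Start with 21.
29 + 1/(21/1) = 29 + 1/21 = 610/21
1 + 1/(610/21) = 1 + 21/610 = 631/610
1 + 1/(631/610) = 1 + 610/631 = 1241/631
10 + 1/(1241/631) = 10 + 631/1241 = 13041/1241
1 + 1/(13041/1241) = 1 + 1241/13041 = 14282/13041
8 + 1/(14282/13041) = 8 + 13041/14282 = 127297/14282

127297/14282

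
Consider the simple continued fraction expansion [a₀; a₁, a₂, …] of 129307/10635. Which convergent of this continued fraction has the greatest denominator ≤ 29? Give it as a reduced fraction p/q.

List convergents until the denominator exceeds the bound:
a_0 = 12: 12/1  (≤ bound)
a_1 = 6: 73/6  (≤ bound)
a_2 = 3: 231/19  (≤ bound)
a_3 = 3: 766/63  (> 29, stop)

231/19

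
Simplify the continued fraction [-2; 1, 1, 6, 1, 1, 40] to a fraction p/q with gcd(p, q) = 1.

Starting at the tail and folding back:
Start with 40.
1 + 1/(40/1) = 1 + 1/40 = 41/40
1 + 1/(41/40) = 1 + 40/41 = 81/41
6 + 1/(81/41) = 6 + 41/81 = 527/81
1 + 1/(527/81) = 1 + 81/527 = 608/527
1 + 1/(608/527) = 1 + 527/608 = 1135/608
-2 + 1/(1135/608) = -2 + 608/1135 = -1662/1135

-1662/1135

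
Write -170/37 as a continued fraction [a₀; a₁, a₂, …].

⌊-170/37⌋ = -5, remainder 15
⌊37/15⌋ = 2, remainder 7
⌊15/7⌋ = 2, remainder 1
⌊7/1⌋ = 7, remainder 0

[-5; 2, 2, 7]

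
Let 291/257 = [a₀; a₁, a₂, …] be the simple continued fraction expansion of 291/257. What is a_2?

1

291 = 1·257 + 34, so a_0 = 1
257 = 7·34 + 19, so a_1 = 7
34 = 1·19 + 15, so a_2 = 1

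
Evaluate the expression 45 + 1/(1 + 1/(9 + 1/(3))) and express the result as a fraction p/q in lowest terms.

a_0 = 45: 45/1
a_1 = 1: 46/1
a_2 = 9: 459/10
a_3 = 3: 1423/31

1423/31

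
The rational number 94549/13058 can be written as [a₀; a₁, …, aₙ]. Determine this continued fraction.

[7; 4, 6, 2, 7, 10, 1, 2]

Repeatedly divide and take the remainder:
94549 ÷ 13058 → quotient 7, remainder 3143
13058 ÷ 3143 → quotient 4, remainder 486
3143 ÷ 486 → quotient 6, remainder 227
486 ÷ 227 → quotient 2, remainder 32
227 ÷ 32 → quotient 7, remainder 3
32 ÷ 3 → quotient 10, remainder 2
3 ÷ 2 → quotient 1, remainder 1
2 ÷ 1 → quotient 2, remainder 0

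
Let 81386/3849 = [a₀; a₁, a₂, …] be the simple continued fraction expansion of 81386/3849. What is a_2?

1

⌊81386/3849⌋ = 21, remainder 557
⌊3849/557⌋ = 6, remainder 507
⌊557/507⌋ = 1, remainder 50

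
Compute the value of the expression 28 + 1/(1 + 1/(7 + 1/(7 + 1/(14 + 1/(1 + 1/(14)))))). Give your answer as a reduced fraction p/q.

a_0 = 28: 28/1
a_1 = 1: 29/1
a_2 = 7: 231/8
a_3 = 7: 1646/57
a_4 = 14: 23275/806
a_5 = 1: 24921/863
a_6 = 14: 372169/12888

372169/12888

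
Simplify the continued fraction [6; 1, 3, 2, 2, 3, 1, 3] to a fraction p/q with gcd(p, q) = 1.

2479/366

Start with 3.
1 + 1/(3/1) = 1 + 1/3 = 4/3
3 + 1/(4/3) = 3 + 3/4 = 15/4
2 + 1/(15/4) = 2 + 4/15 = 34/15
2 + 1/(34/15) = 2 + 15/34 = 83/34
3 + 1/(83/34) = 3 + 34/83 = 283/83
1 + 1/(283/83) = 1 + 83/283 = 366/283
6 + 1/(366/283) = 6 + 283/366 = 2479/366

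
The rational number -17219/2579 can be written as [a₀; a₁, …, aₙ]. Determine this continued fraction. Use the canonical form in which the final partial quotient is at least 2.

-17219 = -7·2579 + 834, so a_0 = -7
2579 = 3·834 + 77, so a_1 = 3
834 = 10·77 + 64, so a_2 = 10
77 = 1·64 + 13, so a_3 = 1
64 = 4·13 + 12, so a_4 = 4
13 = 1·12 + 1, so a_5 = 1
12 = 12·1 + 0, so a_6 = 12

[-7; 3, 10, 1, 4, 1, 12]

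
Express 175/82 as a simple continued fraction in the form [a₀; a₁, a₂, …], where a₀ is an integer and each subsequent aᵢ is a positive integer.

[2; 7, 2, 5]

Run the Euclidean algorithm, recording each quotient:
175 = 2·82 + 11, so a_0 = 2
82 = 7·11 + 5, so a_1 = 7
11 = 2·5 + 1, so a_2 = 2
5 = 5·1 + 0, so a_3 = 5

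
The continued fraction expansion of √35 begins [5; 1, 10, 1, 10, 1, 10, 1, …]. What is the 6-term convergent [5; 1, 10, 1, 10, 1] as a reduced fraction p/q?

846/143

Build up convergents one term at a time:
a_0 = 5: 5/1
a_1 = 1: 6/1
a_2 = 10: 65/11
a_3 = 1: 71/12
a_4 = 10: 775/131
a_5 = 1: 846/143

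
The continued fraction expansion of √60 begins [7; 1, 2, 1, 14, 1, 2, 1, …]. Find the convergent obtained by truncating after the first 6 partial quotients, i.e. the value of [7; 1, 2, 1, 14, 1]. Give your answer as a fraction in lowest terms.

a_0 = 7: 7/1
a_1 = 1: 8/1
a_2 = 2: 23/3
a_3 = 1: 31/4
a_4 = 14: 457/59
a_5 = 1: 488/63

488/63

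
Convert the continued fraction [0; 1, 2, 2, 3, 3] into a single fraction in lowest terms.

Start with 3.
3 + 1/(3/1) = 3 + 1/3 = 10/3
2 + 1/(10/3) = 2 + 3/10 = 23/10
2 + 1/(23/10) = 2 + 10/23 = 56/23
1 + 1/(56/23) = 1 + 23/56 = 79/56
0 + 1/(79/56) = 0 + 56/79 = 56/79

56/79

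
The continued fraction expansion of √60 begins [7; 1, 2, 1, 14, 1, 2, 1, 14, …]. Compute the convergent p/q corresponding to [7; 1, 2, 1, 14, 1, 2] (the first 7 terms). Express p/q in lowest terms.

1433/185

a_0 = 7: 7/1
a_1 = 1: 8/1
a_2 = 2: 23/3
a_3 = 1: 31/4
a_4 = 14: 457/59
a_5 = 1: 488/63
a_6 = 2: 1433/185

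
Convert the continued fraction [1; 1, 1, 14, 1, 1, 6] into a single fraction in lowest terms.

593/391

a_0 = 1: 1/1
a_1 = 1: 2/1
a_2 = 1: 3/2
a_3 = 14: 44/29
a_4 = 1: 47/31
a_5 = 1: 91/60
a_6 = 6: 593/391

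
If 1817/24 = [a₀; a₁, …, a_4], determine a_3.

2

⌊1817/24⌋ = 75, remainder 17
⌊24/17⌋ = 1, remainder 7
⌊17/7⌋ = 2, remainder 3
⌊7/3⌋ = 2, remainder 1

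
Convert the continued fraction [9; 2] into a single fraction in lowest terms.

Build up convergents one term at a time:
a_0 = 9: 9/1
a_1 = 2: 19/2

19/2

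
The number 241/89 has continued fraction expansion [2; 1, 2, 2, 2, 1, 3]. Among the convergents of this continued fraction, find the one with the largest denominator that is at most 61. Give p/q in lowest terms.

65/24

a_0 = 2: 2/1  (≤ bound)
a_1 = 1: 3/1  (≤ bound)
a_2 = 2: 8/3  (≤ bound)
a_3 = 2: 19/7  (≤ bound)
a_4 = 2: 46/17  (≤ bound)
a_5 = 1: 65/24  (≤ bound)
a_6 = 3: 241/89  (> 61, stop)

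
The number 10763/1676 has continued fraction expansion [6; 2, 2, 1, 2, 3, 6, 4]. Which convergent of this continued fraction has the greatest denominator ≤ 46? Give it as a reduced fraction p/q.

122/19

a_0 = 6: 6/1  (≤ bound)
a_1 = 2: 13/2  (≤ bound)
a_2 = 2: 32/5  (≤ bound)
a_3 = 1: 45/7  (≤ bound)
a_4 = 2: 122/19  (≤ bound)
a_5 = 3: 411/64  (> 46, stop)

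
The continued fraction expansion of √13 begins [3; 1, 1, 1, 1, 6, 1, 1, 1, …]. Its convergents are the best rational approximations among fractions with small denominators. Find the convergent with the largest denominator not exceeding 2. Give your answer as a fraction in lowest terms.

a_0 = 3: 3/1  (≤ bound)
a_1 = 1: 4/1  (≤ bound)
a_2 = 1: 7/2  (≤ bound)
a_3 = 1: 11/3  (> 2, stop)

7/2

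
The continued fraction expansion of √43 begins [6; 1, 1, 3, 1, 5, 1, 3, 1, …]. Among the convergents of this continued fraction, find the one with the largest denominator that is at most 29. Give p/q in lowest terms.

59/9

a_0 = 6: 6/1  (≤ bound)
a_1 = 1: 7/1  (≤ bound)
a_2 = 1: 13/2  (≤ bound)
a_3 = 3: 46/7  (≤ bound)
a_4 = 1: 59/9  (≤ bound)
a_5 = 5: 341/52  (> 29, stop)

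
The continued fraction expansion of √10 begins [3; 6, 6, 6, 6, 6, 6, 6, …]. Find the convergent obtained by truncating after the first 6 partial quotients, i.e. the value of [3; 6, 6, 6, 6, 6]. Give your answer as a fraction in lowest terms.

Build up convergents one term at a time:
a_0 = 3: 3/1
a_1 = 6: 19/6
a_2 = 6: 117/37
a_3 = 6: 721/228
a_4 = 6: 4443/1405
a_5 = 6: 27379/8658

27379/8658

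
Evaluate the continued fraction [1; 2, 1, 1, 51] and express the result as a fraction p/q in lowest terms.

a_0 = 1: 1/1
a_1 = 2: 3/2
a_2 = 1: 4/3
a_3 = 1: 7/5
a_4 = 51: 361/258

361/258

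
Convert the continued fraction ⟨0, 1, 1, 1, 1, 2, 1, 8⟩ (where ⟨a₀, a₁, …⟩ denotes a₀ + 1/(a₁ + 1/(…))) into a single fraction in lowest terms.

96/157

a_0 = 0: 0/1
a_1 = 1: 1/1
a_2 = 1: 1/2
a_3 = 1: 2/3
a_4 = 1: 3/5
a_5 = 2: 8/13
a_6 = 1: 11/18
a_7 = 8: 96/157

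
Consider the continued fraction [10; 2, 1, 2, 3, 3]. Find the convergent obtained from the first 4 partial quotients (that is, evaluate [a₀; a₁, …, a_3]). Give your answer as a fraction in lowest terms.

Start with 2.
1 + 1/(2/1) = 1 + 1/2 = 3/2
2 + 1/(3/2) = 2 + 2/3 = 8/3
10 + 1/(8/3) = 10 + 3/8 = 83/8

83/8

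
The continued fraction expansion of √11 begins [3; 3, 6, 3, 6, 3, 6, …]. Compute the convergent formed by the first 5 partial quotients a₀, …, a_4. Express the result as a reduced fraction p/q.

Start with 6.
3 + 1/(6/1) = 3 + 1/6 = 19/6
6 + 1/(19/6) = 6 + 6/19 = 120/19
3 + 1/(120/19) = 3 + 19/120 = 379/120
3 + 1/(379/120) = 3 + 120/379 = 1257/379

1257/379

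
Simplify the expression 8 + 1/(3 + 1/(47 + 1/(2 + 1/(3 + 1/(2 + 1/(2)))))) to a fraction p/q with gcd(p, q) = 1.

46562/5589

Start with 2.
2 + 1/(2/1) = 2 + 1/2 = 5/2
3 + 1/(5/2) = 3 + 2/5 = 17/5
2 + 1/(17/5) = 2 + 5/17 = 39/17
47 + 1/(39/17) = 47 + 17/39 = 1850/39
3 + 1/(1850/39) = 3 + 39/1850 = 5589/1850
8 + 1/(5589/1850) = 8 + 1850/5589 = 46562/5589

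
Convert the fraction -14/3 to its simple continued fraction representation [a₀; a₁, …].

[-5; 3]

Run the Euclidean algorithm, recording each quotient:
-14 = -5·3 + 1, so a_0 = -5
3 = 3·1 + 0, so a_1 = 3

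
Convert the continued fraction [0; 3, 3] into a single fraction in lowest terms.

3/10

a_0 = 0: 0/1
a_1 = 3: 1/3
a_2 = 3: 3/10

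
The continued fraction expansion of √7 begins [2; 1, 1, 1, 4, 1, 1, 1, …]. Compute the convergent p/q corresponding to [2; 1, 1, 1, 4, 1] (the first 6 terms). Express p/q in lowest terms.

45/17

a_0 = 2: 2/1
a_1 = 1: 3/1
a_2 = 1: 5/2
a_3 = 1: 8/3
a_4 = 4: 37/14
a_5 = 1: 45/17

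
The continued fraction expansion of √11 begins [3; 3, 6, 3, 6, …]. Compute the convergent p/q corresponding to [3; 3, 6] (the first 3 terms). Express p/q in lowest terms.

a_0 = 3: 3/1
a_1 = 3: 10/3
a_2 = 6: 63/19

63/19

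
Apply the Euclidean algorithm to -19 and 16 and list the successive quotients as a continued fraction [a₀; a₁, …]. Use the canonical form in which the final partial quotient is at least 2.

-19 ÷ 16 → quotient -2, remainder 13
16 ÷ 13 → quotient 1, remainder 3
13 ÷ 3 → quotient 4, remainder 1
3 ÷ 1 → quotient 3, remainder 0

[-2; 1, 4, 3]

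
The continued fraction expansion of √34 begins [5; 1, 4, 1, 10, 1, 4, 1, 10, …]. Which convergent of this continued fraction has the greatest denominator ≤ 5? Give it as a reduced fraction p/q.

29/5

List convergents until the denominator exceeds the bound:
a_0 = 5: 5/1  (≤ bound)
a_1 = 1: 6/1  (≤ bound)
a_2 = 4: 29/5  (≤ bound)
a_3 = 1: 35/6  (> 5, stop)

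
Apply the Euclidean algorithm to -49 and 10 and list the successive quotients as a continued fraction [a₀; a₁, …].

[-5; 10]

⌊-49/10⌋ = -5, remainder 1
⌊10/1⌋ = 10, remainder 0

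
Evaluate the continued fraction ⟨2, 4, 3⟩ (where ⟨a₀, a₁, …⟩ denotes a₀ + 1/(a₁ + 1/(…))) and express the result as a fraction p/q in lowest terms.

a_0 = 2: 2/1
a_1 = 4: 9/4
a_2 = 3: 29/13

29/13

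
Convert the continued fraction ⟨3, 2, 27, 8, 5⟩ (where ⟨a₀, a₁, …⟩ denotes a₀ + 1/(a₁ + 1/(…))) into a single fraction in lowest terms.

7907/2265

Start with 5.
8 + 1/(5/1) = 8 + 1/5 = 41/5
27 + 1/(41/5) = 27 + 5/41 = 1112/41
2 + 1/(1112/41) = 2 + 41/1112 = 2265/1112
3 + 1/(2265/1112) = 3 + 1112/2265 = 7907/2265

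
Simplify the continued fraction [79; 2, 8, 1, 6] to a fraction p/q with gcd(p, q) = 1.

Compute successive convergents:
a_0 = 79: 79/1
a_1 = 2: 159/2
a_2 = 8: 1351/17
a_3 = 1: 1510/19
a_4 = 6: 10411/131

10411/131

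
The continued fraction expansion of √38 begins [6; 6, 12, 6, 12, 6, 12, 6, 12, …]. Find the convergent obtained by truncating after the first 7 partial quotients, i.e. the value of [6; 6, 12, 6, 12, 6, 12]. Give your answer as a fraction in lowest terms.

2463306/399601

Start with 12.
6 + 1/(12/1) = 6 + 1/12 = 73/12
12 + 1/(73/12) = 12 + 12/73 = 888/73
6 + 1/(888/73) = 6 + 73/888 = 5401/888
12 + 1/(5401/888) = 12 + 888/5401 = 65700/5401
6 + 1/(65700/5401) = 6 + 5401/65700 = 399601/65700
6 + 1/(399601/65700) = 6 + 65700/399601 = 2463306/399601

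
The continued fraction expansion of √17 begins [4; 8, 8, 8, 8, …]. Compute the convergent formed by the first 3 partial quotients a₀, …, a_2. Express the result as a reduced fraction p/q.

268/65

Use the convergent recurrence hₖ = aₖ·hₖ₋₁ + hₖ₋₂ (and likewise for the denominators kₖ):
a_0 = 4: 4/1
a_1 = 8: 33/8
a_2 = 8: 268/65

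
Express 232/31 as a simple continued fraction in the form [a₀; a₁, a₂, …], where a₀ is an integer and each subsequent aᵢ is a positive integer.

[7; 2, 15]

232 ÷ 31 → quotient 7, remainder 15
31 ÷ 15 → quotient 2, remainder 1
15 ÷ 1 → quotient 15, remainder 0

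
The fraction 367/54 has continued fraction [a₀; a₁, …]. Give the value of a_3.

1

Apply division with remainder until the remainder is 0:
⌊367/54⌋ = 6, remainder 43
⌊54/43⌋ = 1, remainder 11
⌊43/11⌋ = 3, remainder 10
⌊11/10⌋ = 1, remainder 1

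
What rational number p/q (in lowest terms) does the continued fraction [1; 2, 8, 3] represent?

78/53

Start with 3.
8 + 1/(3/1) = 8 + 1/3 = 25/3
2 + 1/(25/3) = 2 + 3/25 = 53/25
1 + 1/(53/25) = 1 + 25/53 = 78/53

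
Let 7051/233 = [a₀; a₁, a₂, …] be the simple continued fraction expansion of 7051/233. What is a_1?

Run the Euclidean algorithm, recording each quotient:
⌊7051/233⌋ = 30, remainder 61
⌊233/61⌋ = 3, remainder 50

3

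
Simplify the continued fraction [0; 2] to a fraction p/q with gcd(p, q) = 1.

1/2

Start with 2.
0 + 1/(2/1) = 0 + 1/2 = 1/2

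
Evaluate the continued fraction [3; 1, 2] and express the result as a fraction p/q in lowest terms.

a_0 = 3: 3/1
a_1 = 1: 4/1
a_2 = 2: 11/3

11/3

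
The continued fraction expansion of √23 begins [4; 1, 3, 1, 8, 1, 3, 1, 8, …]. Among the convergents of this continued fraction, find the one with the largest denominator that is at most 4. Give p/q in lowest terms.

List convergents until the denominator exceeds the bound:
a_0 = 4: 4/1  (≤ bound)
a_1 = 1: 5/1  (≤ bound)
a_2 = 3: 19/4  (≤ bound)
a_3 = 1: 24/5  (> 4, stop)

19/4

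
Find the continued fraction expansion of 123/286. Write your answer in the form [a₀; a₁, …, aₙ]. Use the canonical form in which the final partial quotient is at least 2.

[0; 2, 3, 13, 3]

123 = 0·286 + 123, so a_0 = 0
286 = 2·123 + 40, so a_1 = 2
123 = 3·40 + 3, so a_2 = 3
40 = 13·3 + 1, so a_3 = 13
3 = 3·1 + 0, so a_4 = 3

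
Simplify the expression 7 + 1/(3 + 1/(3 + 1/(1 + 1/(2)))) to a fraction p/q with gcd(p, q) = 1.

263/36

a_0 = 7: 7/1
a_1 = 3: 22/3
a_2 = 3: 73/10
a_3 = 1: 95/13
a_4 = 2: 263/36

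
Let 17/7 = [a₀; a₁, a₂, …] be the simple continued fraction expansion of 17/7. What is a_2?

3

17 = 2·7 + 3, so a_0 = 2
7 = 2·3 + 1, so a_1 = 2
3 = 3·1 + 0, so a_2 = 3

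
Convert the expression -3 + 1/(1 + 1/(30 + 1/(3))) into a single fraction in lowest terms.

-191/94

Start with 3.
30 + 1/(3/1) = 30 + 1/3 = 91/3
1 + 1/(91/3) = 1 + 3/91 = 94/91
-3 + 1/(94/91) = -3 + 91/94 = -191/94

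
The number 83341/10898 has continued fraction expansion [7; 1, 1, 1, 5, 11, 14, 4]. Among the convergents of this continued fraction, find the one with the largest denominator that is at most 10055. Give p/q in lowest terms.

20472/2677

List convergents until the denominator exceeds the bound:
a_0 = 7: 7/1  (≤ bound)
a_1 = 1: 8/1  (≤ bound)
a_2 = 1: 15/2  (≤ bound)
a_3 = 1: 23/3  (≤ bound)
a_4 = 5: 130/17  (≤ bound)
a_5 = 11: 1453/190  (≤ bound)
a_6 = 14: 20472/2677  (≤ bound)
a_7 = 4: 83341/10898  (> 10055, stop)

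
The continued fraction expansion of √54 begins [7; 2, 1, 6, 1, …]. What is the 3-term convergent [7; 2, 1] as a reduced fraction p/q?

Compute successive convergents:
a_0 = 7: 7/1
a_1 = 2: 15/2
a_2 = 1: 22/3

22/3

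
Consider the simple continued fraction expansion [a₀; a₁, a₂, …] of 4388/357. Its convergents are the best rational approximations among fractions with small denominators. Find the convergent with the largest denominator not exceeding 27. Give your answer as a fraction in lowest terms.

295/24

List convergents until the denominator exceeds the bound:
a_0 = 12: 12/1  (≤ bound)
a_1 = 3: 37/3  (≤ bound)
a_2 = 2: 86/7  (≤ bound)
a_3 = 3: 295/24  (≤ bound)
a_4 = 4: 1266/103  (> 27, stop)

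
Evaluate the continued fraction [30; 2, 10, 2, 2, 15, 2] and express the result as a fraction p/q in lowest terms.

105664/3467

Collapse the nested fraction from the inside out:
Start with 2.
15 + 1/(2/1) = 15 + 1/2 = 31/2
2 + 1/(31/2) = 2 + 2/31 = 64/31
2 + 1/(64/31) = 2 + 31/64 = 159/64
10 + 1/(159/64) = 10 + 64/159 = 1654/159
2 + 1/(1654/159) = 2 + 159/1654 = 3467/1654
30 + 1/(3467/1654) = 30 + 1654/3467 = 105664/3467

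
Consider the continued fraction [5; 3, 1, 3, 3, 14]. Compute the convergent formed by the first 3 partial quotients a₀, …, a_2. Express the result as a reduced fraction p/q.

21/4

Use the convergent recurrence hₖ = aₖ·hₖ₋₁ + hₖ₋₂ (and likewise for the denominators kₖ):
a_0 = 5: 5/1
a_1 = 3: 16/3
a_2 = 1: 21/4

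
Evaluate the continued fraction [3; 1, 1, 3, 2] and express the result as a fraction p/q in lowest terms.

57/16

a_0 = 3: 3/1
a_1 = 1: 4/1
a_2 = 1: 7/2
a_3 = 3: 25/7
a_4 = 2: 57/16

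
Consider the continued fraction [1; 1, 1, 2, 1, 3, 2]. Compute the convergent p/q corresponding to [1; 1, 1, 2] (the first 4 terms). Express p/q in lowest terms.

8/5

a_0 = 1: 1/1
a_1 = 1: 2/1
a_2 = 1: 3/2
a_3 = 2: 8/5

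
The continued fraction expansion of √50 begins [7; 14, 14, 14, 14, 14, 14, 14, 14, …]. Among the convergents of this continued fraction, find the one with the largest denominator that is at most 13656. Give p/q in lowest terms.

a_0 = 7: 7/1  (≤ bound)
a_1 = 14: 99/14  (≤ bound)
a_2 = 14: 1393/197  (≤ bound)
a_3 = 14: 19601/2772  (≤ bound)
a_4 = 14: 275807/39005  (> 13656, stop)

19601/2772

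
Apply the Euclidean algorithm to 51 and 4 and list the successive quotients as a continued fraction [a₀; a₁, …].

[12; 1, 3]

51 ÷ 4 → quotient 12, remainder 3
4 ÷ 3 → quotient 1, remainder 1
3 ÷ 1 → quotient 3, remainder 0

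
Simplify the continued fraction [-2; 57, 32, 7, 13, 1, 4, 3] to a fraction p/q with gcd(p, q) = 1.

Build up convergents one term at a time:
a_0 = -2: -2/1
a_1 = 57: -113/57
a_2 = 32: -3618/1825
a_3 = 7: -25439/12832
a_4 = 13: -334325/168641
a_5 = 1: -359764/181473
a_6 = 4: -1773381/894533
a_7 = 3: -5679907/2865072

-5679907/2865072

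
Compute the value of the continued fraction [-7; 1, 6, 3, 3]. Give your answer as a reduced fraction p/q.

-448/73

a_0 = -7: -7/1
a_1 = 1: -6/1
a_2 = 6: -43/7
a_3 = 3: -135/22
a_4 = 3: -448/73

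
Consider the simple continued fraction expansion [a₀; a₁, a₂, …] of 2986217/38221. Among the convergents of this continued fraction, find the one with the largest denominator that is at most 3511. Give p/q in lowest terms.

List convergents until the denominator exceeds the bound:
a_0 = 78: 78/1  (≤ bound)
a_1 = 7: 547/7  (≤ bound)
a_2 = 1: 625/8  (≤ bound)
a_3 = 2: 1797/23  (≤ bound)
a_4 = 11: 20392/261  (≤ bound)
a_5 = 29: 593165/7592  (> 3511, stop)

20392/261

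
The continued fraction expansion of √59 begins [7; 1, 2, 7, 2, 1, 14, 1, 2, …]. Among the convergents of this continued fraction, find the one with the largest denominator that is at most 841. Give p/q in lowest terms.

a_0 = 7: 7/1  (≤ bound)
a_1 = 1: 8/1  (≤ bound)
a_2 = 2: 23/3  (≤ bound)
a_3 = 7: 169/22  (≤ bound)
a_4 = 2: 361/47  (≤ bound)
a_5 = 1: 530/69  (≤ bound)
a_6 = 14: 7781/1013  (> 841, stop)

530/69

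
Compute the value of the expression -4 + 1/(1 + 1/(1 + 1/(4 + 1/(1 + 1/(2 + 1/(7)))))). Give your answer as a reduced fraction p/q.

Starting at the tail and folding back:
Start with 7.
2 + 1/(7/1) = 2 + 1/7 = 15/7
1 + 1/(15/7) = 1 + 7/15 = 22/15
4 + 1/(22/15) = 4 + 15/22 = 103/22
1 + 1/(103/22) = 1 + 22/103 = 125/103
1 + 1/(125/103) = 1 + 103/125 = 228/125
-4 + 1/(228/125) = -4 + 125/228 = -787/228

-787/228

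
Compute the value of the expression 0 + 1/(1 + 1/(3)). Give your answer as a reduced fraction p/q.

a_0 = 0: 0/1
a_1 = 1: 1/1
a_2 = 3: 3/4

3/4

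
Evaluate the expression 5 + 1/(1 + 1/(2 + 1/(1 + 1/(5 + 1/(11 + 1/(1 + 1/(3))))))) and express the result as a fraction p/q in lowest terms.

a_0 = 5: 5/1
a_1 = 1: 6/1
a_2 = 2: 17/3
a_3 = 1: 23/4
a_4 = 5: 132/23
a_5 = 11: 1475/257
a_6 = 1: 1607/280
a_7 = 3: 6296/1097

6296/1097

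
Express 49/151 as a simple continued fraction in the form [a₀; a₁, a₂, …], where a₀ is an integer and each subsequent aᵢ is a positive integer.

[0; 3, 12, 4]

49 ÷ 151 → quotient 0, remainder 49
151 ÷ 49 → quotient 3, remainder 4
49 ÷ 4 → quotient 12, remainder 1
4 ÷ 1 → quotient 4, remainder 0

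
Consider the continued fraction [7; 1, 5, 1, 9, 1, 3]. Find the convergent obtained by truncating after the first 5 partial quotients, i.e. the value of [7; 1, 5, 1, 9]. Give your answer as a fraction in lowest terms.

Collapse the nested fraction from the inside out:
Start with 9.
1 + 1/(9/1) = 1 + 1/9 = 10/9
5 + 1/(10/9) = 5 + 9/10 = 59/10
1 + 1/(59/10) = 1 + 10/59 = 69/59
7 + 1/(69/59) = 7 + 59/69 = 542/69

542/69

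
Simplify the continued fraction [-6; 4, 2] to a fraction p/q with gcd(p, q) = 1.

Start with 2.
4 + 1/(2/1) = 4 + 1/2 = 9/2
-6 + 1/(9/2) = -6 + 2/9 = -52/9

-52/9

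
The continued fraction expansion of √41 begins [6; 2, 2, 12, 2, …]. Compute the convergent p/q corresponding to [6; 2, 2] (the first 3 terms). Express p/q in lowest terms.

Start with 2.
2 + 1/(2/1) = 2 + 1/2 = 5/2
6 + 1/(5/2) = 6 + 2/5 = 32/5

32/5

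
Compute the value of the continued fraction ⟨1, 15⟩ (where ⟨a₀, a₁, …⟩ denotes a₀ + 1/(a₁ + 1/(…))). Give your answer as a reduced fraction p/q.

Work from the innermost term outward:
Start with 15.
1 + 1/(15/1) = 1 + 1/15 = 16/15

16/15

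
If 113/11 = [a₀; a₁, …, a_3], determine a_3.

113 = 10·11 + 3, so a_0 = 10
11 = 3·3 + 2, so a_1 = 3
3 = 1·2 + 1, so a_2 = 1
2 = 2·1 + 0, so a_3 = 2

2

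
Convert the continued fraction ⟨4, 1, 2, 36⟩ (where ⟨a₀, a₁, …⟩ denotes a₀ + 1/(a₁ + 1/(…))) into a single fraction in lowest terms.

509/109

Work from the innermost term outward:
Start with 36.
2 + 1/(36/1) = 2 + 1/36 = 73/36
1 + 1/(73/36) = 1 + 36/73 = 109/73
4 + 1/(109/73) = 4 + 73/109 = 509/109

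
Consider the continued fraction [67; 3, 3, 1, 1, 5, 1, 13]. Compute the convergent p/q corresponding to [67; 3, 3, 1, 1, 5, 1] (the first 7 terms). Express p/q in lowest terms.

10163/151

Work from the innermost term outward:
Start with 1.
5 + 1/(1/1) = 5 + 1/1 = 6/1
1 + 1/(6/1) = 1 + 1/6 = 7/6
1 + 1/(7/6) = 1 + 6/7 = 13/7
3 + 1/(13/7) = 3 + 7/13 = 46/13
3 + 1/(46/13) = 3 + 13/46 = 151/46
67 + 1/(151/46) = 67 + 46/151 = 10163/151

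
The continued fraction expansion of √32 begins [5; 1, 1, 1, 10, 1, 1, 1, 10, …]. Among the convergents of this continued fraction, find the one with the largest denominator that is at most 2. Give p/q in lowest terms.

11/2

a_0 = 5: 5/1  (≤ bound)
a_1 = 1: 6/1  (≤ bound)
a_2 = 1: 11/2  (≤ bound)
a_3 = 1: 17/3  (> 2, stop)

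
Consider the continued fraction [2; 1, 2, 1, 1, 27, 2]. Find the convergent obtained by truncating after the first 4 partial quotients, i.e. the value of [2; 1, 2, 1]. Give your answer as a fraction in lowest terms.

Build up convergents one term at a time:
a_0 = 2: 2/1
a_1 = 1: 3/1
a_2 = 2: 8/3
a_3 = 1: 11/4

11/4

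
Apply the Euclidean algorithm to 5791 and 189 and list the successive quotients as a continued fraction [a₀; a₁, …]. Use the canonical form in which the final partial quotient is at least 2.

[30; 1, 1, 1, 3, 1, 1, 7]

Repeatedly divide and take the remainder:
⌊5791/189⌋ = 30, remainder 121
⌊189/121⌋ = 1, remainder 68
⌊121/68⌋ = 1, remainder 53
⌊68/53⌋ = 1, remainder 15
⌊53/15⌋ = 3, remainder 8
⌊15/8⌋ = 1, remainder 7
⌊8/7⌋ = 1, remainder 1
⌊7/1⌋ = 7, remainder 0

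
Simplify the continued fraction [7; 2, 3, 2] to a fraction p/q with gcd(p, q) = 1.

Start with 2.
3 + 1/(2/1) = 3 + 1/2 = 7/2
2 + 1/(7/2) = 2 + 2/7 = 16/7
7 + 1/(16/7) = 7 + 7/16 = 119/16

119/16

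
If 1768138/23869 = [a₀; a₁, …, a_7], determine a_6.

3

⌊1768138/23869⌋ = 74, remainder 1832
⌊23869/1832⌋ = 13, remainder 53
⌊1832/53⌋ = 34, remainder 30
⌊53/30⌋ = 1, remainder 23
⌊30/23⌋ = 1, remainder 7
⌊23/7⌋ = 3, remainder 2
⌊7/2⌋ = 3, remainder 1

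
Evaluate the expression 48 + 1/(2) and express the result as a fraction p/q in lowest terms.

97/2

a_0 = 48: 48/1
a_1 = 2: 97/2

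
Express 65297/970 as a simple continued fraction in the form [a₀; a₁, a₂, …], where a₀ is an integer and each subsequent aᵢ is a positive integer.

[67; 3, 6, 3, 1, 3, 3]

⌊65297/970⌋ = 67, remainder 307
⌊970/307⌋ = 3, remainder 49
⌊307/49⌋ = 6, remainder 13
⌊49/13⌋ = 3, remainder 10
⌊13/10⌋ = 1, remainder 3
⌊10/3⌋ = 3, remainder 1
⌊3/1⌋ = 3, remainder 0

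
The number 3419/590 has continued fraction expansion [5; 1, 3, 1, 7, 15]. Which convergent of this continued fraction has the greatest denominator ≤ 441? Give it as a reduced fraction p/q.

226/39

List convergents until the denominator exceeds the bound:
a_0 = 5: 5/1  (≤ bound)
a_1 = 1: 6/1  (≤ bound)
a_2 = 3: 23/4  (≤ bound)
a_3 = 1: 29/5  (≤ bound)
a_4 = 7: 226/39  (≤ bound)
a_5 = 15: 3419/590  (> 441, stop)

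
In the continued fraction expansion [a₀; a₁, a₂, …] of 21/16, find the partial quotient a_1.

3

21 ÷ 16 → quotient 1, remainder 5
16 ÷ 5 → quotient 3, remainder 1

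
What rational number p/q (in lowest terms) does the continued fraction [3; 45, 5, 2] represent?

Compute successive convergents:
a_0 = 3: 3/1
a_1 = 45: 136/45
a_2 = 5: 683/226
a_3 = 2: 1502/497

1502/497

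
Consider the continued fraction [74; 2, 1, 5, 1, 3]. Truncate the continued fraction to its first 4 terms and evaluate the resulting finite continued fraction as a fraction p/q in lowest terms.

1264/17

Build up convergents one term at a time:
a_0 = 74: 74/1
a_1 = 2: 149/2
a_2 = 1: 223/3
a_3 = 5: 1264/17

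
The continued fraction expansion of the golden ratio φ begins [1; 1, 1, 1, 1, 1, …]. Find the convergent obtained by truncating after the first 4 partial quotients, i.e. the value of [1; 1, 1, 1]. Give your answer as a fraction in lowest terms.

5/3

Compute successive convergents:
a_0 = 1: 1/1
a_1 = 1: 2/1
a_2 = 1: 3/2
a_3 = 1: 5/3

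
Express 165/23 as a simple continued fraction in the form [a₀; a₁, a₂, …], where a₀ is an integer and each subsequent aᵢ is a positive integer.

[7; 5, 1, 3]

⌊165/23⌋ = 7, remainder 4
⌊23/4⌋ = 5, remainder 3
⌊4/3⌋ = 1, remainder 1
⌊3/1⌋ = 3, remainder 0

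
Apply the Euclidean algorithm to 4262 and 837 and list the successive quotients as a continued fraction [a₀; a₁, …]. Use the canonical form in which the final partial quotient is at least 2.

4262 ÷ 837 → quotient 5, remainder 77
837 ÷ 77 → quotient 10, remainder 67
77 ÷ 67 → quotient 1, remainder 10
67 ÷ 10 → quotient 6, remainder 7
10 ÷ 7 → quotient 1, remainder 3
7 ÷ 3 → quotient 2, remainder 1
3 ÷ 1 → quotient 3, remainder 0

[5; 10, 1, 6, 1, 2, 3]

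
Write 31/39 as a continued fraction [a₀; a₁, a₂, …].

[0; 1, 3, 1, 7]

⌊31/39⌋ = 0, remainder 31
⌊39/31⌋ = 1, remainder 8
⌊31/8⌋ = 3, remainder 7
⌊8/7⌋ = 1, remainder 1
⌊7/1⌋ = 7, remainder 0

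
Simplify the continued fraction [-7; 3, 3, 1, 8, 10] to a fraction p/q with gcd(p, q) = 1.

Start with 10.
8 + 1/(10/1) = 8 + 1/10 = 81/10
1 + 1/(81/10) = 1 + 10/81 = 91/81
3 + 1/(91/81) = 3 + 81/91 = 354/91
3 + 1/(354/91) = 3 + 91/354 = 1153/354
-7 + 1/(1153/354) = -7 + 354/1153 = -7717/1153

-7717/1153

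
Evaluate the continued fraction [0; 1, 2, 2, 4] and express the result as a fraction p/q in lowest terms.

22/31

Use the convergent recurrence hₖ = aₖ·hₖ₋₁ + hₖ₋₂ (and likewise for the denominators kₖ):
a_0 = 0: 0/1
a_1 = 1: 1/1
a_2 = 2: 2/3
a_3 = 2: 5/7
a_4 = 4: 22/31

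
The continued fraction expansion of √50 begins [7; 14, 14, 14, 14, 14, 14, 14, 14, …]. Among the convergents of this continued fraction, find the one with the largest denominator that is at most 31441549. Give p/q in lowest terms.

54608393/7722793

List convergents until the denominator exceeds the bound:
a_0 = 7: 7/1  (≤ bound)
a_1 = 14: 99/14  (≤ bound)
a_2 = 14: 1393/197  (≤ bound)
a_3 = 14: 19601/2772  (≤ bound)
a_4 = 14: 275807/39005  (≤ bound)
a_5 = 14: 3880899/548842  (≤ bound)
a_6 = 14: 54608393/7722793  (≤ bound)
a_7 = 14: 768398401/108667944  (> 31441549, stop)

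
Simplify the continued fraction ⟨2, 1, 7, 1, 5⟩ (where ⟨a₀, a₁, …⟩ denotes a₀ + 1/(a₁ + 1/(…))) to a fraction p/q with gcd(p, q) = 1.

153/53

Work from the innermost term outward:
Start with 5.
1 + 1/(5/1) = 1 + 1/5 = 6/5
7 + 1/(6/5) = 7 + 5/6 = 47/6
1 + 1/(47/6) = 1 + 6/47 = 53/47
2 + 1/(53/47) = 2 + 47/53 = 153/53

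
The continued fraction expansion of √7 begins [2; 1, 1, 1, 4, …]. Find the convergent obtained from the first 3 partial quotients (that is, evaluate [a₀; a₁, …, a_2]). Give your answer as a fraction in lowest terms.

Start with 1.
1 + 1/(1/1) = 1 + 1/1 = 2/1
2 + 1/(2/1) = 2 + 1/2 = 5/2

5/2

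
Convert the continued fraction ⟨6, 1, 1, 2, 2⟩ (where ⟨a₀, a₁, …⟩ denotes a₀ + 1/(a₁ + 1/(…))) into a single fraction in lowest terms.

Start with 2.
2 + 1/(2/1) = 2 + 1/2 = 5/2
1 + 1/(5/2) = 1 + 2/5 = 7/5
1 + 1/(7/5) = 1 + 5/7 = 12/7
6 + 1/(12/7) = 6 + 7/12 = 79/12

79/12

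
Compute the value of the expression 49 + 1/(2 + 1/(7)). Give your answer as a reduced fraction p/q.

Start with 7.
2 + 1/(7/1) = 2 + 1/7 = 15/7
49 + 1/(15/7) = 49 + 7/15 = 742/15

742/15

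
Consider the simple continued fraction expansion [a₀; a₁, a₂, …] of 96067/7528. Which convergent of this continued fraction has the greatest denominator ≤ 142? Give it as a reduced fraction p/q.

List convergents until the denominator exceeds the bound:
a_0 = 12: 12/1  (≤ bound)
a_1 = 1: 13/1  (≤ bound)
a_2 = 3: 51/4  (≤ bound)
a_3 = 5: 268/21  (≤ bound)
a_4 = 3: 855/67  (≤ bound)
a_5 = 1: 1123/88  (≤ bound)
a_6 = 1: 1978/155  (> 142, stop)

1123/88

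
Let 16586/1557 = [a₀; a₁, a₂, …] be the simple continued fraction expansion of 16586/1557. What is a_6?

13

⌊16586/1557⌋ = 10, remainder 1016
⌊1557/1016⌋ = 1, remainder 541
⌊1016/541⌋ = 1, remainder 475
⌊541/475⌋ = 1, remainder 66
⌊475/66⌋ = 7, remainder 13
⌊66/13⌋ = 5, remainder 1
⌊13/1⌋ = 13, remainder 0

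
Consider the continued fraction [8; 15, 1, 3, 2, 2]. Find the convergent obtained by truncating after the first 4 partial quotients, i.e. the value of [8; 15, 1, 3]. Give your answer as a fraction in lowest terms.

508/63

Collapse the nested fraction from the inside out:
Start with 3.
1 + 1/(3/1) = 1 + 1/3 = 4/3
15 + 1/(4/3) = 15 + 3/4 = 63/4
8 + 1/(63/4) = 8 + 4/63 = 508/63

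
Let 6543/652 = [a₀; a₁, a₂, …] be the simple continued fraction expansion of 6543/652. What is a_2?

2

Apply division with remainder until the remainder is 0:
6543 ÷ 652 → quotient 10, remainder 23
652 ÷ 23 → quotient 28, remainder 8
23 ÷ 8 → quotient 2, remainder 7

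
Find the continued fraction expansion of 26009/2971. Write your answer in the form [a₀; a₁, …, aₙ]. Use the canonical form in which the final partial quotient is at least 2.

[8; 1, 3, 14, 3, 5, 3]

26009 = 8·2971 + 2241, so a_0 = 8
2971 = 1·2241 + 730, so a_1 = 1
2241 = 3·730 + 51, so a_2 = 3
730 = 14·51 + 16, so a_3 = 14
51 = 3·16 + 3, so a_4 = 3
16 = 5·3 + 1, so a_5 = 5
3 = 3·1 + 0, so a_6 = 3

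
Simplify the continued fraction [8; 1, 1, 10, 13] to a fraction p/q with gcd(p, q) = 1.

2344/275

Start with 13.
10 + 1/(13/1) = 10 + 1/13 = 131/13
1 + 1/(131/13) = 1 + 13/131 = 144/131
1 + 1/(144/131) = 1 + 131/144 = 275/144
8 + 1/(275/144) = 8 + 144/275 = 2344/275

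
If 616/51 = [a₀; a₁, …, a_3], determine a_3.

616 ÷ 51 → quotient 12, remainder 4
51 ÷ 4 → quotient 12, remainder 3
4 ÷ 3 → quotient 1, remainder 1
3 ÷ 1 → quotient 3, remainder 0

3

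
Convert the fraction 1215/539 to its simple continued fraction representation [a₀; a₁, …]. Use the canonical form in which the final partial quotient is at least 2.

1215 ÷ 539 → quotient 2, remainder 137
539 ÷ 137 → quotient 3, remainder 128
137 ÷ 128 → quotient 1, remainder 9
128 ÷ 9 → quotient 14, remainder 2
9 ÷ 2 → quotient 4, remainder 1
2 ÷ 1 → quotient 2, remainder 0

[2; 3, 1, 14, 4, 2]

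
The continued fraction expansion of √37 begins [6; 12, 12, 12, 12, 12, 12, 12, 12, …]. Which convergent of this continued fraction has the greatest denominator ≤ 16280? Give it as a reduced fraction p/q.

a_0 = 6: 6/1  (≤ bound)
a_1 = 12: 73/12  (≤ bound)
a_2 = 12: 882/145  (≤ bound)
a_3 = 12: 10657/1752  (≤ bound)
a_4 = 12: 128766/21169  (> 16280, stop)

10657/1752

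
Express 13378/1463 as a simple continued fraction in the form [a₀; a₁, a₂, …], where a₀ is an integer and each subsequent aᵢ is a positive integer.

⌊13378/1463⌋ = 9, remainder 211
⌊1463/211⌋ = 6, remainder 197
⌊211/197⌋ = 1, remainder 14
⌊197/14⌋ = 14, remainder 1
⌊14/1⌋ = 14, remainder 0

[9; 6, 1, 14, 14]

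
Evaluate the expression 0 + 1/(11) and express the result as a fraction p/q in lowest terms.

a_0 = 0: 0/1
a_1 = 11: 1/11

1/11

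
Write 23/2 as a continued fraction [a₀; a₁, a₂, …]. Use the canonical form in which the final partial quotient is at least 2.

23 ÷ 2 → quotient 11, remainder 1
2 ÷ 1 → quotient 2, remainder 0

[11; 2]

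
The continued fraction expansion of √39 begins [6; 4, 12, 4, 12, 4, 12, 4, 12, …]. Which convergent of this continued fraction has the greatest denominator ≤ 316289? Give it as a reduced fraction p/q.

764394/122401

a_0 = 6: 6/1  (≤ bound)
a_1 = 4: 25/4  (≤ bound)
a_2 = 12: 306/49  (≤ bound)
a_3 = 4: 1249/200  (≤ bound)
a_4 = 12: 15294/2449  (≤ bound)
a_5 = 4: 62425/9996  (≤ bound)
a_6 = 12: 764394/122401  (≤ bound)
a_7 = 4: 3120001/499600  (> 316289, stop)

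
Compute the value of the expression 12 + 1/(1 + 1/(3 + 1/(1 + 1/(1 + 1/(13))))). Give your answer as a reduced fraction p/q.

Use the convergent recurrence hₖ = aₖ·hₖ₋₁ + hₖ₋₂ (and likewise for the denominators kₖ):
a_0 = 12: 12/1
a_1 = 1: 13/1
a_2 = 3: 51/4
a_3 = 1: 64/5
a_4 = 1: 115/9
a_5 = 13: 1559/122

1559/122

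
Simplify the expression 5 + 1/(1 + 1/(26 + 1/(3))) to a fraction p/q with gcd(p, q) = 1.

489/82

Starting at the tail and folding back:
Start with 3.
26 + 1/(3/1) = 26 + 1/3 = 79/3
1 + 1/(79/3) = 1 + 3/79 = 82/79
5 + 1/(82/79) = 5 + 79/82 = 489/82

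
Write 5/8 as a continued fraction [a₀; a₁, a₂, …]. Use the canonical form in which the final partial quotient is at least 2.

[0; 1, 1, 1, 2]

5 = 0·8 + 5, so a_0 = 0
8 = 1·5 + 3, so a_1 = 1
5 = 1·3 + 2, so a_2 = 1
3 = 1·2 + 1, so a_3 = 1
2 = 2·1 + 0, so a_4 = 2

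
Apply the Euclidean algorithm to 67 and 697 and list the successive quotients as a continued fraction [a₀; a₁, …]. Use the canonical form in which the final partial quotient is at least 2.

[0; 10, 2, 2, 13]

Apply division with remainder until the remainder is 0:
67 ÷ 697 → quotient 0, remainder 67
697 ÷ 67 → quotient 10, remainder 27
67 ÷ 27 → quotient 2, remainder 13
27 ÷ 13 → quotient 2, remainder 1
13 ÷ 1 → quotient 13, remainder 0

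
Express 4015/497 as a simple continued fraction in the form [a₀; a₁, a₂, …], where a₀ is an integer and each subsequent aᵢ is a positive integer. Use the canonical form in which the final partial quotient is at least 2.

[8; 12, 1, 2, 1, 9]

4015 = 8·497 + 39, so a_0 = 8
497 = 12·39 + 29, so a_1 = 12
39 = 1·29 + 10, so a_2 = 1
29 = 2·10 + 9, so a_3 = 2
10 = 1·9 + 1, so a_4 = 1
9 = 9·1 + 0, so a_5 = 9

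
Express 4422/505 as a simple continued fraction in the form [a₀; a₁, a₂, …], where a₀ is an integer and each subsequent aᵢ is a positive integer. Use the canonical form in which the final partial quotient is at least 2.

[8; 1, 3, 9, 2, 6]

4422 ÷ 505 → quotient 8, remainder 382
505 ÷ 382 → quotient 1, remainder 123
382 ÷ 123 → quotient 3, remainder 13
123 ÷ 13 → quotient 9, remainder 6
13 ÷ 6 → quotient 2, remainder 1
6 ÷ 1 → quotient 6, remainder 0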